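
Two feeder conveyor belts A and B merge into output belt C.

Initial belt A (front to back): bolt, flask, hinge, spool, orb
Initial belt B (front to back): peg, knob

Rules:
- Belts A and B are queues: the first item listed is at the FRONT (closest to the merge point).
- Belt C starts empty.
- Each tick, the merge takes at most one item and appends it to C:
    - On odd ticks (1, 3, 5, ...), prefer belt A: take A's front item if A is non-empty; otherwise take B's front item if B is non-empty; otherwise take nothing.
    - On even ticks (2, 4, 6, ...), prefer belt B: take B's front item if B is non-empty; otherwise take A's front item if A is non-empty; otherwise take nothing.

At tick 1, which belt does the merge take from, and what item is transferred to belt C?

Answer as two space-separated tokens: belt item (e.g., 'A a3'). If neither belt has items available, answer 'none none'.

Tick 1: prefer A, take bolt from A; A=[flask,hinge,spool,orb] B=[peg,knob] C=[bolt]

Answer: A bolt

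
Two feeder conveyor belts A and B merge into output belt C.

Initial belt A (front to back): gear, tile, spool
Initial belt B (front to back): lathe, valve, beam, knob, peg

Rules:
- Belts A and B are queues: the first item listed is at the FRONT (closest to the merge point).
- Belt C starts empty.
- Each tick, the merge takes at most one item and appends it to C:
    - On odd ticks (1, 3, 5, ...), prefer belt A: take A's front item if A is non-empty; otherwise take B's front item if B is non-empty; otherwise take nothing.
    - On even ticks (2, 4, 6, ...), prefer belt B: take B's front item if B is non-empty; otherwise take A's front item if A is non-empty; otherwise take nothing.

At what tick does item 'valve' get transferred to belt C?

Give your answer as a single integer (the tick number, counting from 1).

Answer: 4

Derivation:
Tick 1: prefer A, take gear from A; A=[tile,spool] B=[lathe,valve,beam,knob,peg] C=[gear]
Tick 2: prefer B, take lathe from B; A=[tile,spool] B=[valve,beam,knob,peg] C=[gear,lathe]
Tick 3: prefer A, take tile from A; A=[spool] B=[valve,beam,knob,peg] C=[gear,lathe,tile]
Tick 4: prefer B, take valve from B; A=[spool] B=[beam,knob,peg] C=[gear,lathe,tile,valve]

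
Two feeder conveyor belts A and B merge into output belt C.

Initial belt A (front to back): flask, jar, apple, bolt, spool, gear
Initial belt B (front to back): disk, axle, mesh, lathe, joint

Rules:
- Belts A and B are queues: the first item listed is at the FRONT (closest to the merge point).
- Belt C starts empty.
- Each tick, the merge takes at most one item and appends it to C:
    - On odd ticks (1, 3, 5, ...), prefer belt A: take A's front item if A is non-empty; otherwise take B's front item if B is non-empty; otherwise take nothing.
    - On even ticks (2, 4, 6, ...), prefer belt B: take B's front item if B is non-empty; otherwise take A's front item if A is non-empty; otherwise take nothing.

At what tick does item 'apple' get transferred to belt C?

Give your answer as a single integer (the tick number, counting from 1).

Tick 1: prefer A, take flask from A; A=[jar,apple,bolt,spool,gear] B=[disk,axle,mesh,lathe,joint] C=[flask]
Tick 2: prefer B, take disk from B; A=[jar,apple,bolt,spool,gear] B=[axle,mesh,lathe,joint] C=[flask,disk]
Tick 3: prefer A, take jar from A; A=[apple,bolt,spool,gear] B=[axle,mesh,lathe,joint] C=[flask,disk,jar]
Tick 4: prefer B, take axle from B; A=[apple,bolt,spool,gear] B=[mesh,lathe,joint] C=[flask,disk,jar,axle]
Tick 5: prefer A, take apple from A; A=[bolt,spool,gear] B=[mesh,lathe,joint] C=[flask,disk,jar,axle,apple]

Answer: 5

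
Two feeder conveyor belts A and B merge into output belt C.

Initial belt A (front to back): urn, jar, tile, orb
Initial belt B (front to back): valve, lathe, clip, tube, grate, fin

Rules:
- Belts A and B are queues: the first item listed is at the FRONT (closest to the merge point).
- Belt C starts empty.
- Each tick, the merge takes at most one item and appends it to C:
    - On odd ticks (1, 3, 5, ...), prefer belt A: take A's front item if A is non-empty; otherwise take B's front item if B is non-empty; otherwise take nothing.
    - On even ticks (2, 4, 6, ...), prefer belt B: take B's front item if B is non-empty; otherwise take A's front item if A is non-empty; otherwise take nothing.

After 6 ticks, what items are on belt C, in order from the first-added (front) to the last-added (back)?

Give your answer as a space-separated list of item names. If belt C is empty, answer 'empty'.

Tick 1: prefer A, take urn from A; A=[jar,tile,orb] B=[valve,lathe,clip,tube,grate,fin] C=[urn]
Tick 2: prefer B, take valve from B; A=[jar,tile,orb] B=[lathe,clip,tube,grate,fin] C=[urn,valve]
Tick 3: prefer A, take jar from A; A=[tile,orb] B=[lathe,clip,tube,grate,fin] C=[urn,valve,jar]
Tick 4: prefer B, take lathe from B; A=[tile,orb] B=[clip,tube,grate,fin] C=[urn,valve,jar,lathe]
Tick 5: prefer A, take tile from A; A=[orb] B=[clip,tube,grate,fin] C=[urn,valve,jar,lathe,tile]
Tick 6: prefer B, take clip from B; A=[orb] B=[tube,grate,fin] C=[urn,valve,jar,lathe,tile,clip]

Answer: urn valve jar lathe tile clip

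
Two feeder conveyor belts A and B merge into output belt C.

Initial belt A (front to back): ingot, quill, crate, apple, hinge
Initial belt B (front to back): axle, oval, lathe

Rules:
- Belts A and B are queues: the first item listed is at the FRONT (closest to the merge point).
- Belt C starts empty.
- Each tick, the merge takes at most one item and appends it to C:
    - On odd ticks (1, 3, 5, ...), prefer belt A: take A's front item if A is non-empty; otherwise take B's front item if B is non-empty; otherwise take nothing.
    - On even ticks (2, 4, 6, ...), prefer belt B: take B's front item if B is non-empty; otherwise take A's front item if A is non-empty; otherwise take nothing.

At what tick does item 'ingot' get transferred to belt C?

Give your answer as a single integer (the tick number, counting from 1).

Answer: 1

Derivation:
Tick 1: prefer A, take ingot from A; A=[quill,crate,apple,hinge] B=[axle,oval,lathe] C=[ingot]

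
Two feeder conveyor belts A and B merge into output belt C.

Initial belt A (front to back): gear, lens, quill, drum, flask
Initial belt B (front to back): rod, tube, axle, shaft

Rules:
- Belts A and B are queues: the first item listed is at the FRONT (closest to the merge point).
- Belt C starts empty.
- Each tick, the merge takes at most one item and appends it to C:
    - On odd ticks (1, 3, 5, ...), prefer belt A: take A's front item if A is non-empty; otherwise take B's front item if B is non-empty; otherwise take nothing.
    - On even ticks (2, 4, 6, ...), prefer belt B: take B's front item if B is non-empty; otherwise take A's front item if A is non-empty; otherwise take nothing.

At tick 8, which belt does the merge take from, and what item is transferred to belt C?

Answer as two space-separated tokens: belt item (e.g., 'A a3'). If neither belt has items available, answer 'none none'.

Tick 1: prefer A, take gear from A; A=[lens,quill,drum,flask] B=[rod,tube,axle,shaft] C=[gear]
Tick 2: prefer B, take rod from B; A=[lens,quill,drum,flask] B=[tube,axle,shaft] C=[gear,rod]
Tick 3: prefer A, take lens from A; A=[quill,drum,flask] B=[tube,axle,shaft] C=[gear,rod,lens]
Tick 4: prefer B, take tube from B; A=[quill,drum,flask] B=[axle,shaft] C=[gear,rod,lens,tube]
Tick 5: prefer A, take quill from A; A=[drum,flask] B=[axle,shaft] C=[gear,rod,lens,tube,quill]
Tick 6: prefer B, take axle from B; A=[drum,flask] B=[shaft] C=[gear,rod,lens,tube,quill,axle]
Tick 7: prefer A, take drum from A; A=[flask] B=[shaft] C=[gear,rod,lens,tube,quill,axle,drum]
Tick 8: prefer B, take shaft from B; A=[flask] B=[-] C=[gear,rod,lens,tube,quill,axle,drum,shaft]

Answer: B shaft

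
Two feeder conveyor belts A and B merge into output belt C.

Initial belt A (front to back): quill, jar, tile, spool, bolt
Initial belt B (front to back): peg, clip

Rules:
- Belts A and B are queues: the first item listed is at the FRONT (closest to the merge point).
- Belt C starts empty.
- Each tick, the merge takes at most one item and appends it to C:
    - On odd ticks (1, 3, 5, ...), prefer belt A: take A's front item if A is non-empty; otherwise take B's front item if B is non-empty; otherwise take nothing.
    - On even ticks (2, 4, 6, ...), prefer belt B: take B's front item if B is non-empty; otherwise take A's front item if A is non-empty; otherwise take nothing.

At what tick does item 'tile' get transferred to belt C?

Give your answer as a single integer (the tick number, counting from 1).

Answer: 5

Derivation:
Tick 1: prefer A, take quill from A; A=[jar,tile,spool,bolt] B=[peg,clip] C=[quill]
Tick 2: prefer B, take peg from B; A=[jar,tile,spool,bolt] B=[clip] C=[quill,peg]
Tick 3: prefer A, take jar from A; A=[tile,spool,bolt] B=[clip] C=[quill,peg,jar]
Tick 4: prefer B, take clip from B; A=[tile,spool,bolt] B=[-] C=[quill,peg,jar,clip]
Tick 5: prefer A, take tile from A; A=[spool,bolt] B=[-] C=[quill,peg,jar,clip,tile]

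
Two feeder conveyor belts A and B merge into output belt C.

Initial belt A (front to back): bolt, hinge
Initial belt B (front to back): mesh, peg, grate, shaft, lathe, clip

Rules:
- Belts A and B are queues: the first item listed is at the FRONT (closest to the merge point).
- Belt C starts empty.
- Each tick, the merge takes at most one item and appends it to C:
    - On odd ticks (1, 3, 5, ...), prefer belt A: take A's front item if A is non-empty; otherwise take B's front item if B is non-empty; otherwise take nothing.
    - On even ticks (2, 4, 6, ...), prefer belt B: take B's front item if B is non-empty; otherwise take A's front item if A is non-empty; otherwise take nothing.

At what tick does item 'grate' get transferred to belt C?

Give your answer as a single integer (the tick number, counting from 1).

Answer: 5

Derivation:
Tick 1: prefer A, take bolt from A; A=[hinge] B=[mesh,peg,grate,shaft,lathe,clip] C=[bolt]
Tick 2: prefer B, take mesh from B; A=[hinge] B=[peg,grate,shaft,lathe,clip] C=[bolt,mesh]
Tick 3: prefer A, take hinge from A; A=[-] B=[peg,grate,shaft,lathe,clip] C=[bolt,mesh,hinge]
Tick 4: prefer B, take peg from B; A=[-] B=[grate,shaft,lathe,clip] C=[bolt,mesh,hinge,peg]
Tick 5: prefer A, take grate from B; A=[-] B=[shaft,lathe,clip] C=[bolt,mesh,hinge,peg,grate]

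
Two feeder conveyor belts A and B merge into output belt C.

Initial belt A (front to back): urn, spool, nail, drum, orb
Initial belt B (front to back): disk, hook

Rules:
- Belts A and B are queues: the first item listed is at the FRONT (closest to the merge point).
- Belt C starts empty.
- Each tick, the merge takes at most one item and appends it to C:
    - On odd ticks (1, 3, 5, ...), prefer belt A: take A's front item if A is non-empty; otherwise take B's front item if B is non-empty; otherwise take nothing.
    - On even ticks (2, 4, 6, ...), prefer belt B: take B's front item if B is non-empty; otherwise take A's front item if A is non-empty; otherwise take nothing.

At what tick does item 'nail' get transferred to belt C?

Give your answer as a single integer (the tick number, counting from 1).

Answer: 5

Derivation:
Tick 1: prefer A, take urn from A; A=[spool,nail,drum,orb] B=[disk,hook] C=[urn]
Tick 2: prefer B, take disk from B; A=[spool,nail,drum,orb] B=[hook] C=[urn,disk]
Tick 3: prefer A, take spool from A; A=[nail,drum,orb] B=[hook] C=[urn,disk,spool]
Tick 4: prefer B, take hook from B; A=[nail,drum,orb] B=[-] C=[urn,disk,spool,hook]
Tick 5: prefer A, take nail from A; A=[drum,orb] B=[-] C=[urn,disk,spool,hook,nail]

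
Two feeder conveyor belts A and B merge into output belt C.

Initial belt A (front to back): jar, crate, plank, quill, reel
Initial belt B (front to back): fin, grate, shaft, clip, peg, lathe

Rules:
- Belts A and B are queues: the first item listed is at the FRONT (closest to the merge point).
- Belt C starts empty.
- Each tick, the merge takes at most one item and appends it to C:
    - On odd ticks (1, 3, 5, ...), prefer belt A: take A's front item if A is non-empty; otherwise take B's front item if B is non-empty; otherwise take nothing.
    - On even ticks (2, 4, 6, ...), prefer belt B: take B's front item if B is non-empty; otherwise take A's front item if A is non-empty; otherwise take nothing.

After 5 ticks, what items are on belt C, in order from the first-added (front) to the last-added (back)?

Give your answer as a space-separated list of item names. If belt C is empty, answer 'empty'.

Tick 1: prefer A, take jar from A; A=[crate,plank,quill,reel] B=[fin,grate,shaft,clip,peg,lathe] C=[jar]
Tick 2: prefer B, take fin from B; A=[crate,plank,quill,reel] B=[grate,shaft,clip,peg,lathe] C=[jar,fin]
Tick 3: prefer A, take crate from A; A=[plank,quill,reel] B=[grate,shaft,clip,peg,lathe] C=[jar,fin,crate]
Tick 4: prefer B, take grate from B; A=[plank,quill,reel] B=[shaft,clip,peg,lathe] C=[jar,fin,crate,grate]
Tick 5: prefer A, take plank from A; A=[quill,reel] B=[shaft,clip,peg,lathe] C=[jar,fin,crate,grate,plank]

Answer: jar fin crate grate plank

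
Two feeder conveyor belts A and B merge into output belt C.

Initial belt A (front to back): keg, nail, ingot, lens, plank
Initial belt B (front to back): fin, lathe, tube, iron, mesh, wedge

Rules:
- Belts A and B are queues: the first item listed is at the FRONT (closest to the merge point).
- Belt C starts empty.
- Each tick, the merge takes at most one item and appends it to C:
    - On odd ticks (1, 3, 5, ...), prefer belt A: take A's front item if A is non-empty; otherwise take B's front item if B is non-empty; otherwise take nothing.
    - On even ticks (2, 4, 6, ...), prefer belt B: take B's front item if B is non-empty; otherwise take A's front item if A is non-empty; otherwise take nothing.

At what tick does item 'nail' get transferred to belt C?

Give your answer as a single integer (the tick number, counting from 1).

Answer: 3

Derivation:
Tick 1: prefer A, take keg from A; A=[nail,ingot,lens,plank] B=[fin,lathe,tube,iron,mesh,wedge] C=[keg]
Tick 2: prefer B, take fin from B; A=[nail,ingot,lens,plank] B=[lathe,tube,iron,mesh,wedge] C=[keg,fin]
Tick 3: prefer A, take nail from A; A=[ingot,lens,plank] B=[lathe,tube,iron,mesh,wedge] C=[keg,fin,nail]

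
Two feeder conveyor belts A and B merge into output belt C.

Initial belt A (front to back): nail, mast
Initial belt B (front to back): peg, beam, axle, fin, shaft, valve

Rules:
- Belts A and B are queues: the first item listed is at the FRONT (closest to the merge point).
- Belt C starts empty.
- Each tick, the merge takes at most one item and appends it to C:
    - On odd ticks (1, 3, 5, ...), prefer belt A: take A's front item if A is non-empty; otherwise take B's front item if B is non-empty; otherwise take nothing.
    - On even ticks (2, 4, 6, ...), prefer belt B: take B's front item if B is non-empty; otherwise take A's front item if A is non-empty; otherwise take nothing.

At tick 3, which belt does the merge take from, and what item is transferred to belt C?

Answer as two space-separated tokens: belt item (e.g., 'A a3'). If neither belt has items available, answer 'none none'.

Tick 1: prefer A, take nail from A; A=[mast] B=[peg,beam,axle,fin,shaft,valve] C=[nail]
Tick 2: prefer B, take peg from B; A=[mast] B=[beam,axle,fin,shaft,valve] C=[nail,peg]
Tick 3: prefer A, take mast from A; A=[-] B=[beam,axle,fin,shaft,valve] C=[nail,peg,mast]

Answer: A mast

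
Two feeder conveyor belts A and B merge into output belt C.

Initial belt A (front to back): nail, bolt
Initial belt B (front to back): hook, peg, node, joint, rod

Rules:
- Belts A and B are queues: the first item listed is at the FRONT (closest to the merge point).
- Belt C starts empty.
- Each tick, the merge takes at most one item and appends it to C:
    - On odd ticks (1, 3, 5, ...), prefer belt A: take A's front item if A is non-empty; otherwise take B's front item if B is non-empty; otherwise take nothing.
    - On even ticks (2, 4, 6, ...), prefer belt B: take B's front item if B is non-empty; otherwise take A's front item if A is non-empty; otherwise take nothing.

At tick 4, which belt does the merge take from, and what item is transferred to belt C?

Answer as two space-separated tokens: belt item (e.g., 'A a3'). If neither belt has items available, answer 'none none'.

Answer: B peg

Derivation:
Tick 1: prefer A, take nail from A; A=[bolt] B=[hook,peg,node,joint,rod] C=[nail]
Tick 2: prefer B, take hook from B; A=[bolt] B=[peg,node,joint,rod] C=[nail,hook]
Tick 3: prefer A, take bolt from A; A=[-] B=[peg,node,joint,rod] C=[nail,hook,bolt]
Tick 4: prefer B, take peg from B; A=[-] B=[node,joint,rod] C=[nail,hook,bolt,peg]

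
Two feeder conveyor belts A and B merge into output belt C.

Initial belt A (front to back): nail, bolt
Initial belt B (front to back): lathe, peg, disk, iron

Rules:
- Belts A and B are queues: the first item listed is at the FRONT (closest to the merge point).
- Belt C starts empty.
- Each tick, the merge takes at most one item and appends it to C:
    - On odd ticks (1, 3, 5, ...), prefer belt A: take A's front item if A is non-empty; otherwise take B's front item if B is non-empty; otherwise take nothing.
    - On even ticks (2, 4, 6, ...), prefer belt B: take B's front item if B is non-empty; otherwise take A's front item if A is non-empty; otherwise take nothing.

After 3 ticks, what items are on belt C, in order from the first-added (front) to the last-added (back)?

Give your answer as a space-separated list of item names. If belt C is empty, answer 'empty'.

Tick 1: prefer A, take nail from A; A=[bolt] B=[lathe,peg,disk,iron] C=[nail]
Tick 2: prefer B, take lathe from B; A=[bolt] B=[peg,disk,iron] C=[nail,lathe]
Tick 3: prefer A, take bolt from A; A=[-] B=[peg,disk,iron] C=[nail,lathe,bolt]

Answer: nail lathe bolt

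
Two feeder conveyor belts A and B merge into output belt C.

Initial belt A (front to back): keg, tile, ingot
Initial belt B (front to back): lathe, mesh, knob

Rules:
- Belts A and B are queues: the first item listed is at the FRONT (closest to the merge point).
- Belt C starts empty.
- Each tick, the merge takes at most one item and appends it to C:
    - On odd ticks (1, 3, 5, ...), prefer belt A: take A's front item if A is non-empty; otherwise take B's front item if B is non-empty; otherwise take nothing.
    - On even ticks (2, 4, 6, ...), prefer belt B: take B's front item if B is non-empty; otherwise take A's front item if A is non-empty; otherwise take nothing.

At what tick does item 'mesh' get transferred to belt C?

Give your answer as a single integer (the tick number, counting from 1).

Answer: 4

Derivation:
Tick 1: prefer A, take keg from A; A=[tile,ingot] B=[lathe,mesh,knob] C=[keg]
Tick 2: prefer B, take lathe from B; A=[tile,ingot] B=[mesh,knob] C=[keg,lathe]
Tick 3: prefer A, take tile from A; A=[ingot] B=[mesh,knob] C=[keg,lathe,tile]
Tick 4: prefer B, take mesh from B; A=[ingot] B=[knob] C=[keg,lathe,tile,mesh]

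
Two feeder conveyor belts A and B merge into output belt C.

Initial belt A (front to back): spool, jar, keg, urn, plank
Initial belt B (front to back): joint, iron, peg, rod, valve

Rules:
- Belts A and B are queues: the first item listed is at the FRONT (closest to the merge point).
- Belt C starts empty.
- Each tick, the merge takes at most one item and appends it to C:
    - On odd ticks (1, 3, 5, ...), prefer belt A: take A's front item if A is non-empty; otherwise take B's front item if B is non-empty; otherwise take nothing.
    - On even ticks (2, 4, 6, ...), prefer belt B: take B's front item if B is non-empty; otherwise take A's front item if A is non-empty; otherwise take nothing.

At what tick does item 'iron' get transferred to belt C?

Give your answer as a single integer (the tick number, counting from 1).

Tick 1: prefer A, take spool from A; A=[jar,keg,urn,plank] B=[joint,iron,peg,rod,valve] C=[spool]
Tick 2: prefer B, take joint from B; A=[jar,keg,urn,plank] B=[iron,peg,rod,valve] C=[spool,joint]
Tick 3: prefer A, take jar from A; A=[keg,urn,plank] B=[iron,peg,rod,valve] C=[spool,joint,jar]
Tick 4: prefer B, take iron from B; A=[keg,urn,plank] B=[peg,rod,valve] C=[spool,joint,jar,iron]

Answer: 4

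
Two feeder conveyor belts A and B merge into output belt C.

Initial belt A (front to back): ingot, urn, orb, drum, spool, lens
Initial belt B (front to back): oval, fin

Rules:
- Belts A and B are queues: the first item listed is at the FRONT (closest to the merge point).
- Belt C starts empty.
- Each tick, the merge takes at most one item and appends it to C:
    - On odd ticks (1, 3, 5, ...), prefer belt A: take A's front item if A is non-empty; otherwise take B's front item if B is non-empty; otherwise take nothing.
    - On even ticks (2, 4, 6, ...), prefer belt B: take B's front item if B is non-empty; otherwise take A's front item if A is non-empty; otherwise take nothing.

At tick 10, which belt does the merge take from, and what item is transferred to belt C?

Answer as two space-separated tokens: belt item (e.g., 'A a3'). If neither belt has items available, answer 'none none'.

Answer: none none

Derivation:
Tick 1: prefer A, take ingot from A; A=[urn,orb,drum,spool,lens] B=[oval,fin] C=[ingot]
Tick 2: prefer B, take oval from B; A=[urn,orb,drum,spool,lens] B=[fin] C=[ingot,oval]
Tick 3: prefer A, take urn from A; A=[orb,drum,spool,lens] B=[fin] C=[ingot,oval,urn]
Tick 4: prefer B, take fin from B; A=[orb,drum,spool,lens] B=[-] C=[ingot,oval,urn,fin]
Tick 5: prefer A, take orb from A; A=[drum,spool,lens] B=[-] C=[ingot,oval,urn,fin,orb]
Tick 6: prefer B, take drum from A; A=[spool,lens] B=[-] C=[ingot,oval,urn,fin,orb,drum]
Tick 7: prefer A, take spool from A; A=[lens] B=[-] C=[ingot,oval,urn,fin,orb,drum,spool]
Tick 8: prefer B, take lens from A; A=[-] B=[-] C=[ingot,oval,urn,fin,orb,drum,spool,lens]
Tick 9: prefer A, both empty, nothing taken; A=[-] B=[-] C=[ingot,oval,urn,fin,orb,drum,spool,lens]
Tick 10: prefer B, both empty, nothing taken; A=[-] B=[-] C=[ingot,oval,urn,fin,orb,drum,spool,lens]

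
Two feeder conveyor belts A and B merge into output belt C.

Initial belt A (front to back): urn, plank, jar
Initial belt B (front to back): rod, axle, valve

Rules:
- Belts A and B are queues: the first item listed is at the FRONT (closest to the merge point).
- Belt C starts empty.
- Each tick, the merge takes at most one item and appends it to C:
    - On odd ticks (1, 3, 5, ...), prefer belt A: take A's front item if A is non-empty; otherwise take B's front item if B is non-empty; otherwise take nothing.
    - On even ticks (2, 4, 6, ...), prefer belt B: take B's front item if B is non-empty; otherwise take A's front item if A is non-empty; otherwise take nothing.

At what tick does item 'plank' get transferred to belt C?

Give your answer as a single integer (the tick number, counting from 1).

Tick 1: prefer A, take urn from A; A=[plank,jar] B=[rod,axle,valve] C=[urn]
Tick 2: prefer B, take rod from B; A=[plank,jar] B=[axle,valve] C=[urn,rod]
Tick 3: prefer A, take plank from A; A=[jar] B=[axle,valve] C=[urn,rod,plank]

Answer: 3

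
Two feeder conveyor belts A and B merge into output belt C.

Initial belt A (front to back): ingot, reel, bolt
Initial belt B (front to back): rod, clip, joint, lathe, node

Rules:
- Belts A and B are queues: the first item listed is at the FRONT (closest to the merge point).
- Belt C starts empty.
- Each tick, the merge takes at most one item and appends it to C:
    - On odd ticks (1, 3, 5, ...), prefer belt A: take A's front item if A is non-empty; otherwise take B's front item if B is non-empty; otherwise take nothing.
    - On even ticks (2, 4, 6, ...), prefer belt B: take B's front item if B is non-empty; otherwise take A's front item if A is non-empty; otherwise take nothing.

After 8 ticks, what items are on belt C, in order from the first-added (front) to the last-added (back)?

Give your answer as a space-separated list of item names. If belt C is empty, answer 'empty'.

Answer: ingot rod reel clip bolt joint lathe node

Derivation:
Tick 1: prefer A, take ingot from A; A=[reel,bolt] B=[rod,clip,joint,lathe,node] C=[ingot]
Tick 2: prefer B, take rod from B; A=[reel,bolt] B=[clip,joint,lathe,node] C=[ingot,rod]
Tick 3: prefer A, take reel from A; A=[bolt] B=[clip,joint,lathe,node] C=[ingot,rod,reel]
Tick 4: prefer B, take clip from B; A=[bolt] B=[joint,lathe,node] C=[ingot,rod,reel,clip]
Tick 5: prefer A, take bolt from A; A=[-] B=[joint,lathe,node] C=[ingot,rod,reel,clip,bolt]
Tick 6: prefer B, take joint from B; A=[-] B=[lathe,node] C=[ingot,rod,reel,clip,bolt,joint]
Tick 7: prefer A, take lathe from B; A=[-] B=[node] C=[ingot,rod,reel,clip,bolt,joint,lathe]
Tick 8: prefer B, take node from B; A=[-] B=[-] C=[ingot,rod,reel,clip,bolt,joint,lathe,node]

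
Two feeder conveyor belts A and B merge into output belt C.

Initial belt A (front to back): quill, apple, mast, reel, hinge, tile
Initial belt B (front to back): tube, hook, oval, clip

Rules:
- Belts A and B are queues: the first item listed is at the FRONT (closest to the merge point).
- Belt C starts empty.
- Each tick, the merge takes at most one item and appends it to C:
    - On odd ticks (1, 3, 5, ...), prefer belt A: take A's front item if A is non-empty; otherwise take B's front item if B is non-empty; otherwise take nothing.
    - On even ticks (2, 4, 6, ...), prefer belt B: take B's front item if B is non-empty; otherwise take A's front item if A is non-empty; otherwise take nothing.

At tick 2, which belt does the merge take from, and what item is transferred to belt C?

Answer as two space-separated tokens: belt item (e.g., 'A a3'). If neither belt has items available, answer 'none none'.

Tick 1: prefer A, take quill from A; A=[apple,mast,reel,hinge,tile] B=[tube,hook,oval,clip] C=[quill]
Tick 2: prefer B, take tube from B; A=[apple,mast,reel,hinge,tile] B=[hook,oval,clip] C=[quill,tube]

Answer: B tube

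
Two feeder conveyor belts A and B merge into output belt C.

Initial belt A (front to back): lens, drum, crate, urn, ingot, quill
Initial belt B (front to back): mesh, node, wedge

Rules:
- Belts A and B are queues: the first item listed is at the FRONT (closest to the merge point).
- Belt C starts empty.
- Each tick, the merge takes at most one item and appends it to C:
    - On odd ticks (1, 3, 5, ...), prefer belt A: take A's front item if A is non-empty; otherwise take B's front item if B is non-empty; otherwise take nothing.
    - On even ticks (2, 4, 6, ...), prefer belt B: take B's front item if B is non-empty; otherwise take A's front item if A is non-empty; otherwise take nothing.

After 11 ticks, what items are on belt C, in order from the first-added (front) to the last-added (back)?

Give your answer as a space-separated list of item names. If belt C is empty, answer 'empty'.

Tick 1: prefer A, take lens from A; A=[drum,crate,urn,ingot,quill] B=[mesh,node,wedge] C=[lens]
Tick 2: prefer B, take mesh from B; A=[drum,crate,urn,ingot,quill] B=[node,wedge] C=[lens,mesh]
Tick 3: prefer A, take drum from A; A=[crate,urn,ingot,quill] B=[node,wedge] C=[lens,mesh,drum]
Tick 4: prefer B, take node from B; A=[crate,urn,ingot,quill] B=[wedge] C=[lens,mesh,drum,node]
Tick 5: prefer A, take crate from A; A=[urn,ingot,quill] B=[wedge] C=[lens,mesh,drum,node,crate]
Tick 6: prefer B, take wedge from B; A=[urn,ingot,quill] B=[-] C=[lens,mesh,drum,node,crate,wedge]
Tick 7: prefer A, take urn from A; A=[ingot,quill] B=[-] C=[lens,mesh,drum,node,crate,wedge,urn]
Tick 8: prefer B, take ingot from A; A=[quill] B=[-] C=[lens,mesh,drum,node,crate,wedge,urn,ingot]
Tick 9: prefer A, take quill from A; A=[-] B=[-] C=[lens,mesh,drum,node,crate,wedge,urn,ingot,quill]
Tick 10: prefer B, both empty, nothing taken; A=[-] B=[-] C=[lens,mesh,drum,node,crate,wedge,urn,ingot,quill]
Tick 11: prefer A, both empty, nothing taken; A=[-] B=[-] C=[lens,mesh,drum,node,crate,wedge,urn,ingot,quill]

Answer: lens mesh drum node crate wedge urn ingot quill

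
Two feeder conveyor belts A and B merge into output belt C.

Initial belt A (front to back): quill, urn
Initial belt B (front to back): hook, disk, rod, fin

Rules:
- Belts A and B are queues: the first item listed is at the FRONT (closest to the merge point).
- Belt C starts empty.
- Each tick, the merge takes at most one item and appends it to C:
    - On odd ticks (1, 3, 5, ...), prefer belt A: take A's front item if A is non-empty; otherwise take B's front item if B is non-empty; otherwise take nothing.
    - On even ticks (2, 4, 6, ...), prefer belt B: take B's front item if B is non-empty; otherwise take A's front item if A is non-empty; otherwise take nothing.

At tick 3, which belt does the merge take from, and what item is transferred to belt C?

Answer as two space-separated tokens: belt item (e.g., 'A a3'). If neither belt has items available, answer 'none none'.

Answer: A urn

Derivation:
Tick 1: prefer A, take quill from A; A=[urn] B=[hook,disk,rod,fin] C=[quill]
Tick 2: prefer B, take hook from B; A=[urn] B=[disk,rod,fin] C=[quill,hook]
Tick 3: prefer A, take urn from A; A=[-] B=[disk,rod,fin] C=[quill,hook,urn]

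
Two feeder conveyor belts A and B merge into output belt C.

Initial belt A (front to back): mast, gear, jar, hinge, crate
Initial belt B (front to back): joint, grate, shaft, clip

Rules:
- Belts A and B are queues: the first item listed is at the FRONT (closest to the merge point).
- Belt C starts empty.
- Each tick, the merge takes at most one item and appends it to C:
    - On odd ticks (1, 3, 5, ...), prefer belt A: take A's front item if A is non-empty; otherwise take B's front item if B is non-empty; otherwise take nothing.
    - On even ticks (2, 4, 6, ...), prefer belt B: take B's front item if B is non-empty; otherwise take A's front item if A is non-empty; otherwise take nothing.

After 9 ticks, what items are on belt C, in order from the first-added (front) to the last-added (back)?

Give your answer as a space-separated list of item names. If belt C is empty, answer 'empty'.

Answer: mast joint gear grate jar shaft hinge clip crate

Derivation:
Tick 1: prefer A, take mast from A; A=[gear,jar,hinge,crate] B=[joint,grate,shaft,clip] C=[mast]
Tick 2: prefer B, take joint from B; A=[gear,jar,hinge,crate] B=[grate,shaft,clip] C=[mast,joint]
Tick 3: prefer A, take gear from A; A=[jar,hinge,crate] B=[grate,shaft,clip] C=[mast,joint,gear]
Tick 4: prefer B, take grate from B; A=[jar,hinge,crate] B=[shaft,clip] C=[mast,joint,gear,grate]
Tick 5: prefer A, take jar from A; A=[hinge,crate] B=[shaft,clip] C=[mast,joint,gear,grate,jar]
Tick 6: prefer B, take shaft from B; A=[hinge,crate] B=[clip] C=[mast,joint,gear,grate,jar,shaft]
Tick 7: prefer A, take hinge from A; A=[crate] B=[clip] C=[mast,joint,gear,grate,jar,shaft,hinge]
Tick 8: prefer B, take clip from B; A=[crate] B=[-] C=[mast,joint,gear,grate,jar,shaft,hinge,clip]
Tick 9: prefer A, take crate from A; A=[-] B=[-] C=[mast,joint,gear,grate,jar,shaft,hinge,clip,crate]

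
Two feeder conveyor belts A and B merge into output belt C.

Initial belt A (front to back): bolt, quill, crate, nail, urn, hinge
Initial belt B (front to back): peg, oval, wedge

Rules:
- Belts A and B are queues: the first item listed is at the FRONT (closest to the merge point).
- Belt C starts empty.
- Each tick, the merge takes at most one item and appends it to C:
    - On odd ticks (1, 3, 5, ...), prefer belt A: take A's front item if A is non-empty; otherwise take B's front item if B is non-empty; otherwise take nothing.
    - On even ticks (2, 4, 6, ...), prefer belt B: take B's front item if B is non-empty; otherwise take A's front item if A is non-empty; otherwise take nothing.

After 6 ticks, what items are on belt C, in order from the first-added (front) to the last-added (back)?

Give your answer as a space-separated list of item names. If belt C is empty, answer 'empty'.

Answer: bolt peg quill oval crate wedge

Derivation:
Tick 1: prefer A, take bolt from A; A=[quill,crate,nail,urn,hinge] B=[peg,oval,wedge] C=[bolt]
Tick 2: prefer B, take peg from B; A=[quill,crate,nail,urn,hinge] B=[oval,wedge] C=[bolt,peg]
Tick 3: prefer A, take quill from A; A=[crate,nail,urn,hinge] B=[oval,wedge] C=[bolt,peg,quill]
Tick 4: prefer B, take oval from B; A=[crate,nail,urn,hinge] B=[wedge] C=[bolt,peg,quill,oval]
Tick 5: prefer A, take crate from A; A=[nail,urn,hinge] B=[wedge] C=[bolt,peg,quill,oval,crate]
Tick 6: prefer B, take wedge from B; A=[nail,urn,hinge] B=[-] C=[bolt,peg,quill,oval,crate,wedge]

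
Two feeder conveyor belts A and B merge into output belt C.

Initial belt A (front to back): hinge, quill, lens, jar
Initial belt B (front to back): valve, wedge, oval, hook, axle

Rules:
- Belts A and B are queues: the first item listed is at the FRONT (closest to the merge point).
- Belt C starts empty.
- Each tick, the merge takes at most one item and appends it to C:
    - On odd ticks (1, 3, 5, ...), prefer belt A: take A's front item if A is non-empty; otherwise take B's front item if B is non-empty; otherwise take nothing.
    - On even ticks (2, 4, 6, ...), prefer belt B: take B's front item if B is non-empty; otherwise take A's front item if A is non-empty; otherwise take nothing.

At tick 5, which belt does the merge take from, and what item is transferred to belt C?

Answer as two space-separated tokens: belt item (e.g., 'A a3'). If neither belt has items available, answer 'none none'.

Tick 1: prefer A, take hinge from A; A=[quill,lens,jar] B=[valve,wedge,oval,hook,axle] C=[hinge]
Tick 2: prefer B, take valve from B; A=[quill,lens,jar] B=[wedge,oval,hook,axle] C=[hinge,valve]
Tick 3: prefer A, take quill from A; A=[lens,jar] B=[wedge,oval,hook,axle] C=[hinge,valve,quill]
Tick 4: prefer B, take wedge from B; A=[lens,jar] B=[oval,hook,axle] C=[hinge,valve,quill,wedge]
Tick 5: prefer A, take lens from A; A=[jar] B=[oval,hook,axle] C=[hinge,valve,quill,wedge,lens]

Answer: A lens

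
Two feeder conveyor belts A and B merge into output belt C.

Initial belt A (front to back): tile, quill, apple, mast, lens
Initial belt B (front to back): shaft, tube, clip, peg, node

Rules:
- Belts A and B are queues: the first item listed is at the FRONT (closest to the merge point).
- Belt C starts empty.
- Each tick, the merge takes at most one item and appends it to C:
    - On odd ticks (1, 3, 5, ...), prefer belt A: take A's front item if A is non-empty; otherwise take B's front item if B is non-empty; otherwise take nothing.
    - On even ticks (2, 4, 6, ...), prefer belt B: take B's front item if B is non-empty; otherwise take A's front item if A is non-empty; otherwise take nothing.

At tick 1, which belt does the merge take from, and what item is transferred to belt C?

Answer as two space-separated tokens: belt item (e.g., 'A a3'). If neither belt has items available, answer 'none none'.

Tick 1: prefer A, take tile from A; A=[quill,apple,mast,lens] B=[shaft,tube,clip,peg,node] C=[tile]

Answer: A tile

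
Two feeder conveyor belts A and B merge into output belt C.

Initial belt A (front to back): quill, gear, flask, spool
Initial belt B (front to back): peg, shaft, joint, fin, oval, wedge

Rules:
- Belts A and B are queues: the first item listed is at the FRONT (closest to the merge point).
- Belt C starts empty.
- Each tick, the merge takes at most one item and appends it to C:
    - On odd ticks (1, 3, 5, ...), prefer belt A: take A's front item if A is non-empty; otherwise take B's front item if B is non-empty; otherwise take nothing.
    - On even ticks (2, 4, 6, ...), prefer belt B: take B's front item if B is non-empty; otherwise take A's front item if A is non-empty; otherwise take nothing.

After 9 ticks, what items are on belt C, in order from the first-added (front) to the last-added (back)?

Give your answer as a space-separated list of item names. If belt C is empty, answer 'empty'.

Tick 1: prefer A, take quill from A; A=[gear,flask,spool] B=[peg,shaft,joint,fin,oval,wedge] C=[quill]
Tick 2: prefer B, take peg from B; A=[gear,flask,spool] B=[shaft,joint,fin,oval,wedge] C=[quill,peg]
Tick 3: prefer A, take gear from A; A=[flask,spool] B=[shaft,joint,fin,oval,wedge] C=[quill,peg,gear]
Tick 4: prefer B, take shaft from B; A=[flask,spool] B=[joint,fin,oval,wedge] C=[quill,peg,gear,shaft]
Tick 5: prefer A, take flask from A; A=[spool] B=[joint,fin,oval,wedge] C=[quill,peg,gear,shaft,flask]
Tick 6: prefer B, take joint from B; A=[spool] B=[fin,oval,wedge] C=[quill,peg,gear,shaft,flask,joint]
Tick 7: prefer A, take spool from A; A=[-] B=[fin,oval,wedge] C=[quill,peg,gear,shaft,flask,joint,spool]
Tick 8: prefer B, take fin from B; A=[-] B=[oval,wedge] C=[quill,peg,gear,shaft,flask,joint,spool,fin]
Tick 9: prefer A, take oval from B; A=[-] B=[wedge] C=[quill,peg,gear,shaft,flask,joint,spool,fin,oval]

Answer: quill peg gear shaft flask joint spool fin oval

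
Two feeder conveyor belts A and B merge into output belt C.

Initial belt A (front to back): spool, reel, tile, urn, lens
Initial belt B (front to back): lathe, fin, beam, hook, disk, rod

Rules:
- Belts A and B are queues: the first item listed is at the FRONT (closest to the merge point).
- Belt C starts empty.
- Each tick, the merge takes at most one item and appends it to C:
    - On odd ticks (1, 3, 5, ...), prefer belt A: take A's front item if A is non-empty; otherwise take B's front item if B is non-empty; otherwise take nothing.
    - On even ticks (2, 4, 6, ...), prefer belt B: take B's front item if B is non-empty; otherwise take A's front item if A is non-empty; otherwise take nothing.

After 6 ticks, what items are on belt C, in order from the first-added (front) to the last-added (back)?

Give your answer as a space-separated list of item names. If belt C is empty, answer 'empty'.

Answer: spool lathe reel fin tile beam

Derivation:
Tick 1: prefer A, take spool from A; A=[reel,tile,urn,lens] B=[lathe,fin,beam,hook,disk,rod] C=[spool]
Tick 2: prefer B, take lathe from B; A=[reel,tile,urn,lens] B=[fin,beam,hook,disk,rod] C=[spool,lathe]
Tick 3: prefer A, take reel from A; A=[tile,urn,lens] B=[fin,beam,hook,disk,rod] C=[spool,lathe,reel]
Tick 4: prefer B, take fin from B; A=[tile,urn,lens] B=[beam,hook,disk,rod] C=[spool,lathe,reel,fin]
Tick 5: prefer A, take tile from A; A=[urn,lens] B=[beam,hook,disk,rod] C=[spool,lathe,reel,fin,tile]
Tick 6: prefer B, take beam from B; A=[urn,lens] B=[hook,disk,rod] C=[spool,lathe,reel,fin,tile,beam]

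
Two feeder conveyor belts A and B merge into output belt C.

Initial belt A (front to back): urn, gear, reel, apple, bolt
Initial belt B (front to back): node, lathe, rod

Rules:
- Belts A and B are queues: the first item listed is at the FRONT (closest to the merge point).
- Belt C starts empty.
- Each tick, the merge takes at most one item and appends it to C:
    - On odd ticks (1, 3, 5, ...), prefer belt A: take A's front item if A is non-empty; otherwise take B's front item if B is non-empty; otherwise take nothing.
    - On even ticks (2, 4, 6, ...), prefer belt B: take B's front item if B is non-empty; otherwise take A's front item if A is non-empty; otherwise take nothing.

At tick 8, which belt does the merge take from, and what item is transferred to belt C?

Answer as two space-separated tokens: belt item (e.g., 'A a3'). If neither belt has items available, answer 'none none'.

Answer: A bolt

Derivation:
Tick 1: prefer A, take urn from A; A=[gear,reel,apple,bolt] B=[node,lathe,rod] C=[urn]
Tick 2: prefer B, take node from B; A=[gear,reel,apple,bolt] B=[lathe,rod] C=[urn,node]
Tick 3: prefer A, take gear from A; A=[reel,apple,bolt] B=[lathe,rod] C=[urn,node,gear]
Tick 4: prefer B, take lathe from B; A=[reel,apple,bolt] B=[rod] C=[urn,node,gear,lathe]
Tick 5: prefer A, take reel from A; A=[apple,bolt] B=[rod] C=[urn,node,gear,lathe,reel]
Tick 6: prefer B, take rod from B; A=[apple,bolt] B=[-] C=[urn,node,gear,lathe,reel,rod]
Tick 7: prefer A, take apple from A; A=[bolt] B=[-] C=[urn,node,gear,lathe,reel,rod,apple]
Tick 8: prefer B, take bolt from A; A=[-] B=[-] C=[urn,node,gear,lathe,reel,rod,apple,bolt]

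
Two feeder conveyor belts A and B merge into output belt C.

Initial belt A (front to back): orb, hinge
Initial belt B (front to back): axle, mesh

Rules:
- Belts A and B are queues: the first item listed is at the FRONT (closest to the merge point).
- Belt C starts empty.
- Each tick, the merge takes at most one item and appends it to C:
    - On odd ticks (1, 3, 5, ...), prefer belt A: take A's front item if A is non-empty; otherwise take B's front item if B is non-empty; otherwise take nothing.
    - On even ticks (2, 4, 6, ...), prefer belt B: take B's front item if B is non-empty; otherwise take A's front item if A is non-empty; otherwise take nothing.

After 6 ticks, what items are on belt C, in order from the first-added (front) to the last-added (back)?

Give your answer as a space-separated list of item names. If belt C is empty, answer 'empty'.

Tick 1: prefer A, take orb from A; A=[hinge] B=[axle,mesh] C=[orb]
Tick 2: prefer B, take axle from B; A=[hinge] B=[mesh] C=[orb,axle]
Tick 3: prefer A, take hinge from A; A=[-] B=[mesh] C=[orb,axle,hinge]
Tick 4: prefer B, take mesh from B; A=[-] B=[-] C=[orb,axle,hinge,mesh]
Tick 5: prefer A, both empty, nothing taken; A=[-] B=[-] C=[orb,axle,hinge,mesh]
Tick 6: prefer B, both empty, nothing taken; A=[-] B=[-] C=[orb,axle,hinge,mesh]

Answer: orb axle hinge mesh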